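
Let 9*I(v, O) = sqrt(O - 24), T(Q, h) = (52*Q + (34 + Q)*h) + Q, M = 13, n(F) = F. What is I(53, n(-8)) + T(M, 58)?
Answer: 3415 + 4*I*sqrt(2)/9 ≈ 3415.0 + 0.62854*I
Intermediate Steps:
T(Q, h) = 53*Q + h*(34 + Q) (T(Q, h) = (52*Q + h*(34 + Q)) + Q = 53*Q + h*(34 + Q))
I(v, O) = sqrt(-24 + O)/9 (I(v, O) = sqrt(O - 24)/9 = sqrt(-24 + O)/9)
I(53, n(-8)) + T(M, 58) = sqrt(-24 - 8)/9 + (34*58 + 53*13 + 13*58) = sqrt(-32)/9 + (1972 + 689 + 754) = (4*I*sqrt(2))/9 + 3415 = 4*I*sqrt(2)/9 + 3415 = 3415 + 4*I*sqrt(2)/9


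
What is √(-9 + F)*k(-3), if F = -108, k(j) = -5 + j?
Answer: -24*I*√13 ≈ -86.533*I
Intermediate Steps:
√(-9 + F)*k(-3) = √(-9 - 108)*(-5 - 3) = √(-117)*(-8) = (3*I*√13)*(-8) = -24*I*√13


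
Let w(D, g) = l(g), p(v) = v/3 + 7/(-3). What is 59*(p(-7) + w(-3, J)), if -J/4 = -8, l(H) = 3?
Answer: -295/3 ≈ -98.333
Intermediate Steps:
J = 32 (J = -4*(-8) = 32)
p(v) = -7/3 + v/3 (p(v) = v*(⅓) + 7*(-⅓) = v/3 - 7/3 = -7/3 + v/3)
w(D, g) = 3
59*(p(-7) + w(-3, J)) = 59*((-7/3 + (⅓)*(-7)) + 3) = 59*((-7/3 - 7/3) + 3) = 59*(-14/3 + 3) = 59*(-5/3) = -295/3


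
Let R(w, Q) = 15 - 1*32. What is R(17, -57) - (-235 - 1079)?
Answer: 1297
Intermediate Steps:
R(w, Q) = -17 (R(w, Q) = 15 - 32 = -17)
R(17, -57) - (-235 - 1079) = -17 - (-235 - 1079) = -17 - 1*(-1314) = -17 + 1314 = 1297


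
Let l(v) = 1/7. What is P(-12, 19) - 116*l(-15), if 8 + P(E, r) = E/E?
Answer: -165/7 ≈ -23.571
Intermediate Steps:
P(E, r) = -7 (P(E, r) = -8 + E/E = -8 + 1 = -7)
l(v) = 1/7
P(-12, 19) - 116*l(-15) = -7 - 116*1/7 = -7 - 116/7 = -165/7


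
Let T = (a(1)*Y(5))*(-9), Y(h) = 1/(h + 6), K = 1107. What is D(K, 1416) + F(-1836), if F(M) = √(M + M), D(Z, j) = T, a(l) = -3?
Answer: 27/11 + 6*I*√102 ≈ 2.4545 + 60.597*I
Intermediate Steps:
Y(h) = 1/(6 + h)
T = 27/11 (T = -3/(6 + 5)*(-9) = -3/11*(-9) = 27/11 ≈ 2.4545)
D(Z, j) = 27/11
F(M) = √2*√M (F(M) = √(2*M) = √2*√M)
D(K, 1416) + F(-1836) = 27/11 + √2*√(-1836) = 27/11 + √2*(6*I*√51) = 27/11 + 6*I*√102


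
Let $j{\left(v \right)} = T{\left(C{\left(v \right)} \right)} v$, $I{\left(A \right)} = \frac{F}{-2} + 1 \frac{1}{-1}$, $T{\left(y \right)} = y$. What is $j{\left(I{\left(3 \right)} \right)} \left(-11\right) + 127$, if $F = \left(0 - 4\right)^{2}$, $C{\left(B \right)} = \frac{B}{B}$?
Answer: $226$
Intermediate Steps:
$C{\left(B \right)} = 1$
$F = 16$ ($F = \left(-4\right)^{2} = 16$)
$I{\left(A \right)} = -9$ ($I{\left(A \right)} = \frac{16}{-2} + 1 \frac{1}{-1} = 16 \left(- \frac{1}{2}\right) + 1 \left(-1\right) = -8 - 1 = -9$)
$j{\left(v \right)} = v$ ($j{\left(v \right)} = 1 v = v$)
$j{\left(I{\left(3 \right)} \right)} \left(-11\right) + 127 = \left(-9\right) \left(-11\right) + 127 = 99 + 127 = 226$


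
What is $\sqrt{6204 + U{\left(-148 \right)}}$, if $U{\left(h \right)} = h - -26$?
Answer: $\sqrt{6082} \approx 77.987$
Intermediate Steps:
$U{\left(h \right)} = 26 + h$ ($U{\left(h \right)} = h + 26 = 26 + h$)
$\sqrt{6204 + U{\left(-148 \right)}} = \sqrt{6204 + \left(26 - 148\right)} = \sqrt{6204 - 122} = \sqrt{6082}$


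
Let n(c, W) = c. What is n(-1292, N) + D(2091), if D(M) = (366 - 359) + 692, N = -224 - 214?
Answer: -593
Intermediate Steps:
N = -438
D(M) = 699 (D(M) = 7 + 692 = 699)
n(-1292, N) + D(2091) = -1292 + 699 = -593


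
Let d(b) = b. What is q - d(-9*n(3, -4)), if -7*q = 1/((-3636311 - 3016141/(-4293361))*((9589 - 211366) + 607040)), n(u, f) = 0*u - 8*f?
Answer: 12755157497183871140401/44288741309666204330 ≈ 288.00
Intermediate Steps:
n(u, f) = -8*f (n(u, f) = 0 - 8*f = -8*f)
q = 4293361/44288741309666204330 (q = -1/(7*(-3636311 - 3016141/(-4293361))*((9589 - 211366) + 607040)) = -1/(7*(-3636311 - 3016141*(-1/4293361))*(-201777 + 607040)) = -1/(7*(-3636311 + 3016141/4293361)*405263) = -1/(7*(-15611992815130/4293361)*405263) = -(-4293361)/(109283949705910*405263) = -⅐*(-4293361/6326963044238029190) = 4293361/44288741309666204330 ≈ 9.6940e-14)
q - d(-9*n(3, -4)) = 4293361/44288741309666204330 - (-9)*(-8*(-4)) = 4293361/44288741309666204330 - (-9)*32 = 4293361/44288741309666204330 - 1*(-288) = 4293361/44288741309666204330 + 288 = 12755157497183871140401/44288741309666204330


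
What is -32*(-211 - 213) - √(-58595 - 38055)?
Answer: 13568 - 5*I*√3866 ≈ 13568.0 - 310.89*I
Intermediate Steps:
-32*(-211 - 213) - √(-58595 - 38055) = -32*(-424) - √(-96650) = 13568 - 5*I*√3866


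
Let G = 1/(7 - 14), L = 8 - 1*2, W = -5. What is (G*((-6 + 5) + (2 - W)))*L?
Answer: -36/7 ≈ -5.1429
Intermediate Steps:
L = 6 (L = 8 - 2 = 6)
G = -⅐ (G = 1/(-7) = -⅐ ≈ -0.14286)
(G*((-6 + 5) + (2 - W)))*L = -((-6 + 5) + (2 - 1*(-5)))/7*6 = -(-1 + (2 + 5))/7*6 = -(-1 + 7)/7*6 = -⅐*6*6 = -6/7*6 = -36/7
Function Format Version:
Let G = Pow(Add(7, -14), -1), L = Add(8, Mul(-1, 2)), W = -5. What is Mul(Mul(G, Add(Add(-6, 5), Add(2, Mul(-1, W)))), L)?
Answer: Rational(-36, 7) ≈ -5.1429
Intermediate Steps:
L = 6 (L = Add(8, -2) = 6)
G = Rational(-1, 7) (G = Pow(-7, -1) = Rational(-1, 7) ≈ -0.14286)
Mul(Mul(G, Add(Add(-6, 5), Add(2, Mul(-1, W)))), L) = Mul(Mul(Rational(-1, 7), Add(Add(-6, 5), Add(2, Mul(-1, -5)))), 6) = Mul(Mul(Rational(-1, 7), Add(-1, Add(2, 5))), 6) = Mul(Mul(Rational(-1, 7), Add(-1, 7)), 6) = Mul(Mul(Rational(-1, 7), 6), 6) = Mul(Rational(-6, 7), 6) = Rational(-36, 7)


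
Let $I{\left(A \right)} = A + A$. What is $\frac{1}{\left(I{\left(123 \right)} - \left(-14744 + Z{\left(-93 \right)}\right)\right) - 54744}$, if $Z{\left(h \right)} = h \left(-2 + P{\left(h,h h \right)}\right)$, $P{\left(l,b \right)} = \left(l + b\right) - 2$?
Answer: $\frac{1}{755582} \approx 1.3235 \cdot 10^{-6}$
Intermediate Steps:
$I{\left(A \right)} = 2 A$
$P{\left(l,b \right)} = -2 + b + l$ ($P{\left(l,b \right)} = \left(b + l\right) - 2 = -2 + b + l$)
$Z{\left(h \right)} = h \left(-4 + h + h^{2}\right)$ ($Z{\left(h \right)} = h \left(-2 + \left(-2 + h h + h\right)\right) = h \left(-2 + \left(-2 + h^{2} + h\right)\right) = h \left(-2 + \left(-2 + h + h^{2}\right)\right) = h \left(-4 + h + h^{2}\right)$)
$\frac{1}{\left(I{\left(123 \right)} - \left(-14744 + Z{\left(-93 \right)}\right)\right) - 54744} = \frac{1}{\left(2 \cdot 123 - \left(-14744 - 93 \left(-4 - 93 + \left(-93\right)^{2}\right)\right)\right) - 54744} = \frac{1}{\left(246 - \left(-14744 - 93 \left(-4 - 93 + 8649\right)\right)\right) - 54744} = \frac{1}{\left(246 - \left(-14744 - 795336\right)\right) - 54744} = \frac{1}{\left(246 + \left(14744 - -795336\right)\right) - 54744} = \frac{1}{\left(246 + \left(14744 + 795336\right)\right) - 54744} = \frac{1}{\left(246 + 810080\right) - 54744} = \frac{1}{810326 - 54744} = \frac{1}{755582}$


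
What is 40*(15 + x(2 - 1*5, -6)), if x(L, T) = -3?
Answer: 480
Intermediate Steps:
40*(15 + x(2 - 1*5, -6)) = 40*(15 - 3) = 40*12 = 480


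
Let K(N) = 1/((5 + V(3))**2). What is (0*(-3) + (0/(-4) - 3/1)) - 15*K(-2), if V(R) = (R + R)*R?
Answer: -1602/529 ≈ -3.0284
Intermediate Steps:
V(R) = 2*R**2 (V(R) = (2*R)*R = 2*R**2)
K(N) = 1/529 (K(N) = 1/((5 + 2*3**2)**2) = 1/((5 + 2*9)**2) = 1/((5 + 18)**2) = 1/(23**2) = 1/529)
(0*(-3) + (0/(-4) - 3/1)) - 15*K(-2) = (0*(-3) + (0/(-4) - 3/1)) - 15*1/529 = (0 + (0*(-1/4) - 3*1)) - 15/529 = (0 + (0 - 3)) - 15/529 = (0 - 3) - 15/529 = -3 - 15/529 = -1602/529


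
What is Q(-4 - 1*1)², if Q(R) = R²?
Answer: 625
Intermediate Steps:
Q(-4 - 1*1)² = ((-4 - 1*1)²)² = ((-4 - 1)²)² = ((-5)²)² = 25² = 625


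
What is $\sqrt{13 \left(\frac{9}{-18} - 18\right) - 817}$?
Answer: $\frac{3 i \sqrt{470}}{2} \approx 32.519 i$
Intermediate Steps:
$\sqrt{13 \left(\frac{9}{-18} - 18\right) - 817} = \sqrt{13 \left(9 \left(- \frac{1}{18}\right) - 18\right) - 817} = \sqrt{13 \left(- \frac{1}{2} - 18\right) - 817} = \sqrt{13 \left(- \frac{37}{2}\right) - 817} = \sqrt{- \frac{481}{2} - 817} = \sqrt{- \frac{2115}{2}} = \frac{3 i \sqrt{470}}{2}$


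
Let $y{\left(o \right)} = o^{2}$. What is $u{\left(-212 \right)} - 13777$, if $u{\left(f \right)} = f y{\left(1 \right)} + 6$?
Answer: $-13983$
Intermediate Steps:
$u{\left(f \right)} = 6 + f$ ($u{\left(f \right)} = f 1^{2} + 6 = f 1 + 6 = f + 6 = 6 + f$)
$u{\left(-212 \right)} - 13777 = \left(6 - 212\right) - 13777 = -206 - 13777 = -13983$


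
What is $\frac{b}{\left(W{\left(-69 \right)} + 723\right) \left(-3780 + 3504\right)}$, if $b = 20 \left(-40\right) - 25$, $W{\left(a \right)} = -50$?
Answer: $\frac{275}{61916} \approx 0.0044415$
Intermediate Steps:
$b = -825$ ($b = -800 - 25 = -825$)
$\frac{b}{\left(W{\left(-69 \right)} + 723\right) \left(-3780 + 3504\right)} = - \frac{825}{\left(-50 + 723\right) \left(-3780 + 3504\right)} = - \frac{825}{673 \left(-276\right)} = - \frac{825}{-185748} = \left(-825\right) \left(- \frac{1}{185748}\right) = \frac{275}{61916}$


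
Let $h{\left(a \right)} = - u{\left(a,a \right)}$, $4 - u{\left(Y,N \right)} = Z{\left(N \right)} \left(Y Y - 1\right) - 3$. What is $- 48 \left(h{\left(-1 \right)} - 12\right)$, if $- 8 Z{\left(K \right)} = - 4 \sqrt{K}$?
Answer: $912$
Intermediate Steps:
$Z{\left(K \right)} = \frac{\sqrt{K}}{2}$ ($Z{\left(K \right)} = - \frac{\left(-4\right) \sqrt{K}}{8} = \frac{\sqrt{K}}{2}$)
$u{\left(Y,N \right)} = 7 - \frac{\sqrt{N} \left(-1 + Y^{2}\right)}{2}$ ($u{\left(Y,N \right)} = 4 - \left(\frac{\sqrt{N}}{2} \left(Y Y - 1\right) - 3\right) = 4 - \left(\frac{\sqrt{N}}{2} \left(Y^{2} - 1\right) - 3\right) = 4 - \left(\frac{\sqrt{N}}{2} \left(-1 + Y^{2}\right) - 3\right) = 4 - \left(\frac{\sqrt{N} \left(-1 + Y^{2}\right)}{2} - 3\right) = 4 - \left(-3 + \frac{\sqrt{N} \left(-1 + Y^{2}\right)}{2}\right) = 7 - \frac{\sqrt{N} \left(-1 + Y^{2}\right)}{2}$)
$h{\left(a \right)} = -7 + \frac{a^{\frac{5}{2}}}{2} - \frac{\sqrt{a}}{2}$ ($h{\left(a \right)} = - (7 + \frac{\sqrt{a}}{2} - \frac{\sqrt{a} a^{2}}{2}) = - (7 + \frac{\sqrt{a}}{2} - \frac{a^{\frac{5}{2}}}{2}) = -7 + \frac{a^{\frac{5}{2}}}{2} - \frac{\sqrt{a}}{2}$)
$- 48 \left(h{\left(-1 \right)} - 12\right) = - 48 \left(\left(-7 + \frac{\left(-1\right)^{\frac{5}{2}}}{2} - \frac{\sqrt{-1}}{2}\right) - 12\right) = - 48 \left(\left(-7 + \frac{i}{2} - \frac{i}{2}\right) - 12\right) = - 48 \left(-7 - 12\right) = \left(-48\right) \left(-19\right) = 912$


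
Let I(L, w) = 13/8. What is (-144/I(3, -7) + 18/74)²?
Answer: 1806845049/231361 ≈ 7809.6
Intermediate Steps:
I(L, w) = 13/8 (I(L, w) = 13*(⅛) = 13/8)
(-144/I(3, -7) + 18/74)² = (-144/13/8 + 18/74)² = (-144*8/13 + 18*(1/74))² = (-1152/13 + 9/37)² = (-42507/481)² = 1806845049/231361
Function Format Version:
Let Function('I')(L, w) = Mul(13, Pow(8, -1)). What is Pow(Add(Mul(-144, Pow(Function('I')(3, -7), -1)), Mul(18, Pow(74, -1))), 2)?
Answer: Rational(1806845049, 231361) ≈ 7809.6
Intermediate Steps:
Function('I')(L, w) = Rational(13, 8) (Function('I')(L, w) = Mul(13, Rational(1, 8)) = Rational(13, 8))
Pow(Add(Mul(-144, Pow(Function('I')(3, -7), -1)), Mul(18, Pow(74, -1))), 2) = Pow(Add(Mul(-144, Pow(Rational(13, 8), -1)), Mul(18, Pow(74, -1))), 2) = Pow(Add(Mul(-144, Rational(8, 13)), Mul(18, Rational(1, 74))), 2) = Pow(Add(Rational(-1152, 13), Rational(9, 37)), 2) = Pow(Rational(-42507, 481), 2) = Rational(1806845049, 231361)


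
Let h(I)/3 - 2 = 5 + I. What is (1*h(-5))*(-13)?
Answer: -78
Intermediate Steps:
h(I) = 21 + 3*I (h(I) = 6 + 3*(5 + I) = 6 + (15 + 3*I) = 21 + 3*I)
(1*h(-5))*(-13) = (1*(21 + 3*(-5)))*(-13) = (1*(21 - 15))*(-13) = (1*6)*(-13) = 6*(-13) = -78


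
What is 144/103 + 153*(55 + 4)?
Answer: 929925/103 ≈ 9028.4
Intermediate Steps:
144/103 + 153*(55 + 4) = 144*(1/103) + 153*59 = 144/103 + 9027 = 929925/103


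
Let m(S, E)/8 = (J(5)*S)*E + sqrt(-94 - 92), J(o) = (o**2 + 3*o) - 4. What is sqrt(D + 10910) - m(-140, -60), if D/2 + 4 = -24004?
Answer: -2419200 + I*sqrt(37106) - 8*I*sqrt(186) ≈ -2.4192e+6 + 83.524*I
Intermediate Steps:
D = -48016 (D = -8 + 2*(-24004) = -8 - 48008 = -48016)
J(o) = -4 + o**2 + 3*o
m(S, E) = 8*I*sqrt(186) + 288*E*S (m(S, E) = 8*(((-4 + 5**2 + 3*5)*S)*E + sqrt(-94 - 92)) = 8*(((-4 + 25 + 15)*S)*E + sqrt(-186)) = 8*((36*S)*E + I*sqrt(186)) = 8*(36*E*S + I*sqrt(186)) = 8*(I*sqrt(186) + 36*E*S) = 8*I*sqrt(186) + 288*E*S)
sqrt(D + 10910) - m(-140, -60) = sqrt(-48016 + 10910) - (8*I*sqrt(186) + 288*(-60)*(-140)) = sqrt(-37106) - (8*I*sqrt(186) + 2419200) = I*sqrt(37106) - (2419200 + 8*I*sqrt(186)) = I*sqrt(37106) + (-2419200 - 8*I*sqrt(186)) = -2419200 + I*sqrt(37106) - 8*I*sqrt(186)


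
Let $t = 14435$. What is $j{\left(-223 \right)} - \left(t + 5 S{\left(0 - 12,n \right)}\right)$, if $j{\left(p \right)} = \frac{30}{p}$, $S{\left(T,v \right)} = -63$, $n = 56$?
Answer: $- \frac{3148790}{223} \approx -14120.0$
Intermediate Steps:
$j{\left(-223 \right)} - \left(t + 5 S{\left(0 - 12,n \right)}\right) = \frac{30}{-223} - \left(14435 + 5 \left(-63\right)\right) = 30 \left(- \frac{1}{223}\right) - \left(14435 - 315\right) = - \frac{30}{223} - 14120 = - \frac{3148790}{223}$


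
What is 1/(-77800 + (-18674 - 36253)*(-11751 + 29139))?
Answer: -1/955148476 ≈ -1.0470e-9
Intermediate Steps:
1/(-77800 + (-18674 - 36253)*(-11751 + 29139)) = 1/(-77800 - 54927*17388) = 1/(-77800 - 955070676) = 1/(-955148476) = -1/955148476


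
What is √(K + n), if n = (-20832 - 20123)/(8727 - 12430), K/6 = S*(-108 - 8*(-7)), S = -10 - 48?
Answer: √469353101/161 ≈ 134.56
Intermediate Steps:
S = -58
K = 18096 (K = 6*(-58*(-108 - 8*(-7))) = 6*(-58*(-108 + 56)) = 6*(-58*(-52)) = 6*3016 = 18096)
n = 40955/3703 (n = -40955/(-3703) = -40955*(-1/3703) = 40955/3703 ≈ 11.060)
√(K + n) = √(18096 + 40955/3703) = √(67050443/3703) = √469353101/161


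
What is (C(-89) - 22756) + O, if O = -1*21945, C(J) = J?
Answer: -44790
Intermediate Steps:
O = -21945
(C(-89) - 22756) + O = (-89 - 22756) - 21945 = -22845 - 21945 = -44790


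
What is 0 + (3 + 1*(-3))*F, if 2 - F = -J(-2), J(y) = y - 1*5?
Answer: 0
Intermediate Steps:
J(y) = -5 + y (J(y) = y - 5 = -5 + y)
F = -5 (F = 2 - (-1)*(-5 - 2) = 2 - (-1)*(-7) = 2 - 1*7 = 2 - 7 = -5)
0 + (3 + 1*(-3))*F = 0 + (3 + 1*(-3))*(-5) = 0 + (3 - 3)*(-5) = 0 + 0*(-5) = 0 + 0 = 0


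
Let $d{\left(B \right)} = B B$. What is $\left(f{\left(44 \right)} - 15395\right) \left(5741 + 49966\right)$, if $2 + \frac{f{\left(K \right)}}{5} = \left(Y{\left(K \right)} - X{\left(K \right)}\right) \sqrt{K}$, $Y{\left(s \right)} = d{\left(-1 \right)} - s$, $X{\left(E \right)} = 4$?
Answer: $-858166335 - 26182290 \sqrt{11} \approx -9.45 \cdot 10^{8}$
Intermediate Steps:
$d{\left(B \right)} = B^{2}$
$Y{\left(s \right)} = 1 - s$ ($Y{\left(s \right)} = \left(-1\right)^{2} - s = 1 - s$)
$f{\left(K \right)} = -10 + 5 \sqrt{K} \left(-3 - K\right)$ ($f{\left(K \right)} = -10 + 5 \left(\left(1 - K\right) - 4\right) \sqrt{K} = -10 + 5 \left(-3 - K\right) \sqrt{K} = -10 + 5 \sqrt{K} \left(-3 - K\right)$)
$\left(f{\left(44 \right)} - 15395\right) \left(5741 + 49966\right) = \left(\left(-10 - 15 \sqrt{44} - 5 \cdot 44^{\frac{3}{2}}\right) - 15395\right) \left(5741 + 49966\right) = \left(\left(-10 - 15 \cdot 2 \sqrt{11} - 5 \cdot 88 \sqrt{11}\right) - 15395\right) 55707 = \left(\left(-10 - 30 \sqrt{11} - 440 \sqrt{11}\right) - 15395\right) 55707 = \left(\left(-10 - 470 \sqrt{11}\right) - 15395\right) 55707 = \left(-15405 - 470 \sqrt{11}\right) 55707 = -858166335 - 26182290 \sqrt{11}$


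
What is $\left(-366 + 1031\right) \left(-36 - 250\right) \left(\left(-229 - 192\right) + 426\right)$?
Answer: $-950950$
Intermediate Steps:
$\left(-366 + 1031\right) \left(-36 - 250\right) \left(\left(-229 - 192\right) + 426\right) = 665 \left(- 286 \left(-421 + 426\right)\right) = 665 \left(\left(-286\right) 5\right) = 665 \left(-1430\right) = -950950$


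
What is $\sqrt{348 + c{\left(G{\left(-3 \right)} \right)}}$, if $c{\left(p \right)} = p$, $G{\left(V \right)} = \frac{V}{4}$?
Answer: $\frac{\sqrt{1389}}{2} \approx 18.635$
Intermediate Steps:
$G{\left(V \right)} = \frac{V}{4}$ ($G{\left(V \right)} = V \frac{1}{4} = \frac{V}{4}$)
$\sqrt{348 + c{\left(G{\left(-3 \right)} \right)}} = \sqrt{348 + \frac{1}{4} \left(-3\right)} = \sqrt{348 - \frac{3}{4}} = \sqrt{\frac{1389}{4}} = \frac{\sqrt{1389}}{2}$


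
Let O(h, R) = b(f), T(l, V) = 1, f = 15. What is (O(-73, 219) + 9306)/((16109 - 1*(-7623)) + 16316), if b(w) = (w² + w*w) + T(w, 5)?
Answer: 9757/40048 ≈ 0.24363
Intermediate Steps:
b(w) = 1 + 2*w² (b(w) = (w² + w*w) + 1 = (w² + w²) + 1 = 2*w² + 1 = 1 + 2*w²)
O(h, R) = 451 (O(h, R) = 1 + 2*15² = 1 + 2*225 = 1 + 450 = 451)
(O(-73, 219) + 9306)/((16109 - 1*(-7623)) + 16316) = (451 + 9306)/((16109 - 1*(-7623)) + 16316) = 9757/((16109 + 7623) + 16316) = 9757/(23732 + 16316) = 9757/40048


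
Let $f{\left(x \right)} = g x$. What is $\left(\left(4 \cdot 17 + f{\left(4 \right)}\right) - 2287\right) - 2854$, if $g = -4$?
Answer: $-5089$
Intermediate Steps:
$f{\left(x \right)} = - 4 x$
$\left(\left(4 \cdot 17 + f{\left(4 \right)}\right) - 2287\right) - 2854 = \left(\left(4 \cdot 17 - 16\right) - 2287\right) - 2854 = \left(\left(68 - 16\right) - 2287\right) - 2854 = \left(52 - 2287\right) - 2854 = -2235 - 2854 = -5089$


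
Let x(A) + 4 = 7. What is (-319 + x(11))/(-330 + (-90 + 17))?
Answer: 316/403 ≈ 0.78412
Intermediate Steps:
x(A) = 3 (x(A) = -4 + 7 = 3)
(-319 + x(11))/(-330 + (-90 + 17)) = (-319 + 3)/(-330 + (-90 + 17)) = -316/(-330 - 73) = -316/(-403) = -316*(-1/403) = 316/403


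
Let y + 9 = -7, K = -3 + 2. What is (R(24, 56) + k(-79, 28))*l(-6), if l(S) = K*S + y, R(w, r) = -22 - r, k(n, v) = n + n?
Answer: 2360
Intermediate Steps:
k(n, v) = 2*n
K = -1
y = -16 (y = -9 - 7 = -16)
l(S) = -16 - S (l(S) = -S - 16 = -16 - S)
(R(24, 56) + k(-79, 28))*l(-6) = ((-22 - 1*56) + 2*(-79))*(-16 - 1*(-6)) = ((-22 - 56) - 158)*(-16 + 6) = (-78 - 158)*(-10) = -236*(-10) = 2360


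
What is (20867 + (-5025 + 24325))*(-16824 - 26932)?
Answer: -1757547252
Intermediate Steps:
(20867 + (-5025 + 24325))*(-16824 - 26932) = (20867 + 19300)*(-43756) = 40167*(-43756) = -1757547252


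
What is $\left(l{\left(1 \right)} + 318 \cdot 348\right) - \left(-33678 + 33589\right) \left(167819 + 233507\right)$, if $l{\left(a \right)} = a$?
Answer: $35828679$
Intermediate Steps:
$\left(l{\left(1 \right)} + 318 \cdot 348\right) - \left(-33678 + 33589\right) \left(167819 + 233507\right) = \left(1 + 318 \cdot 348\right) - \left(-33678 + 33589\right) \left(167819 + 233507\right) = \left(1 + 110664\right) - \left(-89\right) 401326 = 110665 - -35718014 = 110665 + 35718014 = 35828679$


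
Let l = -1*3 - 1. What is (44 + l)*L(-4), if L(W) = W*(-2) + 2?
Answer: 400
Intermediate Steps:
l = -4 (l = -3 - 1 = -4)
L(W) = 2 - 2*W (L(W) = -2*W + 2 = 2 - 2*W)
(44 + l)*L(-4) = (44 - 4)*(2 - 2*(-4)) = 40*(2 + 8) = 40*10 = 400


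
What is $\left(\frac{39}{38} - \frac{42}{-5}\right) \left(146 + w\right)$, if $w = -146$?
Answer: $0$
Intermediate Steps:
$\left(\frac{39}{38} - \frac{42}{-5}\right) \left(146 + w\right) = \left(\frac{39}{38} - \frac{42}{-5}\right) \left(146 - 146\right) = \left(39 \cdot \frac{1}{38} - - \frac{42}{5}\right) 0 = \left(\frac{39}{38} + \frac{42}{5}\right) 0 = \frac{1791}{190} \cdot 0 = 0$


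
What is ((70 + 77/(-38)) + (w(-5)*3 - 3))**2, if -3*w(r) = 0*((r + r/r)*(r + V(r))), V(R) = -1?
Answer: 6095961/1444 ≈ 4221.6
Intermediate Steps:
w(r) = 0 (w(r) = -0*(r + r/r)*(r - 1) = -0*(r + 1)*(-1 + r) = -0*(1 + r)*(-1 + r) = -1/3*0 = 0)
((70 + 77/(-38)) + (w(-5)*3 - 3))**2 = ((70 + 77/(-38)) + (0*3 - 3))**2 = ((70 + 77*(-1/38)) + (0 - 3))**2 = ((70 - 77/38) - 3)**2 = (2583/38 - 3)**2 = (2469/38)**2 = 6095961/1444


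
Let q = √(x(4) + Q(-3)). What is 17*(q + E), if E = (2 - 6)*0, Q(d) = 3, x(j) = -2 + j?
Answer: 17*√5 ≈ 38.013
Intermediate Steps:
E = 0 (E = -4*0 = 0)
q = √5 (q = √((-2 + 4) + 3) = √(2 + 3) = √5 ≈ 2.2361)
17*(q + E) = 17*(√5 + 0) = 17*√5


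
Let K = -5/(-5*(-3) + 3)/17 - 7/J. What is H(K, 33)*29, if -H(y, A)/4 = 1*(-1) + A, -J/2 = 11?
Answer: -3712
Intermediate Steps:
J = -22 (J = -2*11 = -22)
K = 508/1683 (K = -5/(-5*(-3) + 3)/17 - 7/(-22) = -5/(15 + 3)*(1/17) - 7*(-1/22) = -5/18*(1/17) + 7/22 = -5*1/18*(1/17) + 7/22 = -5/18*1/17 + 7/22 = -5/306 + 7/22 = 508/1683 ≈ 0.30184)
H(y, A) = 4 - 4*A (H(y, A) = -4*(1*(-1) + A) = -4*(-1 + A) = 4 - 4*A)
H(K, 33)*29 = (4 - 4*33)*29 = (4 - 132)*29 = -128*29 = -3712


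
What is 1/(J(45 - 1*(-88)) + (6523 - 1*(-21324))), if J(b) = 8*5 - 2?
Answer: 1/27885 ≈ 3.5862e-5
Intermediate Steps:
J(b) = 38 (J(b) = 40 - 2 = 38)
1/(J(45 - 1*(-88)) + (6523 - 1*(-21324))) = 1/(38 + (6523 - 1*(-21324))) = 1/(38 + (6523 + 21324)) = 1/(38 + 27847) = 1/27885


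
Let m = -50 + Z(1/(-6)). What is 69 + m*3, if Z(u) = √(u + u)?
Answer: -81 + I*√3 ≈ -81.0 + 1.732*I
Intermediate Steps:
Z(u) = √2*√u (Z(u) = √(2*u) = √2*√u)
m = -50 + I*√3/3 (m = -50 + √2*√(1/(-6)) = -50 + √2*√(1*(-⅙)) = -50 + √2*√(-⅙) = -50 + √2*(I*√6/6) = -50 + I*√3/3 ≈ -50.0 + 0.57735*I)
69 + m*3 = 69 + (-50 + I*√3/3)*3 = 69 + (-150 + I*√3) = -81 + I*√3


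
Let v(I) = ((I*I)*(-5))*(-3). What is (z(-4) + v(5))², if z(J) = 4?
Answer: 143641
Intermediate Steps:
v(I) = 15*I² (v(I) = (I²*(-5))*(-3) = -5*I²*(-3) = 15*I²)
(z(-4) + v(5))² = (4 + 15*5²)² = (4 + 15*25)² = (4 + 375)² = 379² = 143641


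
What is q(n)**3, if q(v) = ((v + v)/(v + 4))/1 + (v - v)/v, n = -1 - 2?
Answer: -216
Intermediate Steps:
n = -3
q(v) = 2*v/(4 + v) (q(v) = ((2*v)/(4 + v))*1 + 0/v = (2*v/(4 + v))*1 + 0 = 2*v/(4 + v) + 0 = 2*v/(4 + v))
q(n)**3 = (2*(-3)/(4 - 3))**3 = (2*(-3)/1)**3 = (2*(-3)*1)**3 = (-6)**3 = -216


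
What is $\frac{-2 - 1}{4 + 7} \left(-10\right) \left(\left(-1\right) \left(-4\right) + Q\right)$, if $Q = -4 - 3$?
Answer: $- \frac{90}{11} \approx -8.1818$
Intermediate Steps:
$Q = -7$ ($Q = -4 - 3 = -7$)
$\frac{-2 - 1}{4 + 7} \left(-10\right) \left(\left(-1\right) \left(-4\right) + Q\right) = \frac{-2 - 1}{4 + 7} \left(-10\right) \left(\left(-1\right) \left(-4\right) - 7\right) = - \frac{3}{11} \left(-10\right) \left(4 - 7\right) = \left(-3\right) \frac{1}{11} \left(-10\right) \left(-3\right) = \left(- \frac{3}{11}\right) \left(-10\right) \left(-3\right) = \frac{30}{11} \left(-3\right) = - \frac{90}{11}$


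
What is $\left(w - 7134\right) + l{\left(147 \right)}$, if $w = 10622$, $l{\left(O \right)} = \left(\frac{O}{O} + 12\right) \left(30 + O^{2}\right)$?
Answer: $284795$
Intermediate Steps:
$l{\left(O \right)} = 390 + 13 O^{2}$ ($l{\left(O \right)} = \left(1 + 12\right) \left(30 + O^{2}\right) = 13 \left(30 + O^{2}\right) = 390 + 13 O^{2}$)
$\left(w - 7134\right) + l{\left(147 \right)} = \left(10622 - 7134\right) + \left(390 + 13 \cdot 147^{2}\right) = 3488 + \left(390 + 13 \cdot 21609\right) = 3488 + \left(390 + 280917\right) = 3488 + 281307 = 284795$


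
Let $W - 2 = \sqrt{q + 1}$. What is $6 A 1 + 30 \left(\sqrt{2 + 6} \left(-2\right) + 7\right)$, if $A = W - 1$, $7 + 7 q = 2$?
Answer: $216 - 120 \sqrt{2} + \frac{6 \sqrt{14}}{7} \approx 49.502$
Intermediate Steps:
$q = - \frac{5}{7}$ ($q = -1 + \frac{1}{7} \cdot 2 = -1 + \frac{2}{7} = - \frac{5}{7} \approx -0.71429$)
$W = 2 + \frac{\sqrt{14}}{7}$ ($W = 2 + \sqrt{- \frac{5}{7} + 1} = 2 + \sqrt{\frac{2}{7}} = 2 + \frac{\sqrt{14}}{7} \approx 2.5345$)
$A = 1 + \frac{\sqrt{14}}{7}$ ($A = \left(2 + \frac{\sqrt{14}}{7}\right) - 1 = 1 + \frac{\sqrt{14}}{7} \approx 1.5345$)
$6 A 1 + 30 \left(\sqrt{2 + 6} \left(-2\right) + 7\right) = 6 \left(1 + \frac{\sqrt{14}}{7}\right) 1 + 30 \left(\sqrt{2 + 6} \left(-2\right) + 7\right) = \left(6 + \frac{6 \sqrt{14}}{7}\right) 1 + 30 \left(\sqrt{8} \left(-2\right) + 7\right) = \left(6 + \frac{6 \sqrt{14}}{7}\right) + 30 \left(2 \sqrt{2} \left(-2\right) + 7\right) = \left(6 + \frac{6 \sqrt{14}}{7}\right) + 30 \left(- 4 \sqrt{2} + 7\right) = \left(6 + \frac{6 \sqrt{14}}{7}\right) + 30 \left(7 - 4 \sqrt{2}\right) = \left(6 + \frac{6 \sqrt{14}}{7}\right) + \left(210 - 120 \sqrt{2}\right) = 216 - 120 \sqrt{2} + \frac{6 \sqrt{14}}{7}$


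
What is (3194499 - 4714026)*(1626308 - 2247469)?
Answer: 943870910847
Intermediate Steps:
(3194499 - 4714026)*(1626308 - 2247469) = -1519527*(-621161) = 943870910847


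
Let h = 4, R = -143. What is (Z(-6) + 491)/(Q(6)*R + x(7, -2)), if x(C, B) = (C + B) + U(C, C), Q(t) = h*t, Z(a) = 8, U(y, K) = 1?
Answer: -499/3426 ≈ -0.14565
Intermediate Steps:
Q(t) = 4*t
x(C, B) = 1 + B + C (x(C, B) = (C + B) + 1 = (B + C) + 1 = 1 + B + C)
(Z(-6) + 491)/(Q(6)*R + x(7, -2)) = (8 + 491)/((4*6)*(-143) + (1 - 2 + 7)) = 499/(24*(-143) + 6) = 499/(-3432 + 6) = 499/(-3426) = 499*(-1/3426) = -499/3426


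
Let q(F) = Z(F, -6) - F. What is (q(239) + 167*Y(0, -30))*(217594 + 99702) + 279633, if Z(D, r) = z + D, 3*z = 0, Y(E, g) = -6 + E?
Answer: -317650959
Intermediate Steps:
z = 0 (z = (1/3)*0 = 0)
Z(D, r) = D (Z(D, r) = 0 + D = D)
q(F) = 0 (q(F) = F - F = 0)
(q(239) + 167*Y(0, -30))*(217594 + 99702) + 279633 = (0 + 167*(-6 + 0))*(217594 + 99702) + 279633 = (0 + 167*(-6))*317296 + 279633 = (0 - 1002)*317296 + 279633 = -1002*317296 + 279633 = -317930592 + 279633 = -317650959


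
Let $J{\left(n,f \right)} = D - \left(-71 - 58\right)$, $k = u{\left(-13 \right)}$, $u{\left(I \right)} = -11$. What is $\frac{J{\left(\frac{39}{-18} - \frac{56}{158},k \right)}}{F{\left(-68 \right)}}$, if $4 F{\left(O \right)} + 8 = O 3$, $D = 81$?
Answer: $- \frac{210}{53} \approx -3.9623$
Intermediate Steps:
$F{\left(O \right)} = -2 + \frac{3 O}{4}$ ($F{\left(O \right)} = -2 + \frac{O 3}{4} = -2 + \frac{3 O}{4}$)
$k = -11$
$J{\left(n,f \right)} = 210$ ($J{\left(n,f \right)} = 81 - \left(-71 - 58\right) = 81 - -129 = 81 + 129 = 210$)
$\frac{J{\left(\frac{39}{-18} - \frac{56}{158},k \right)}}{F{\left(-68 \right)}} = \frac{210}{-2 + \frac{3}{4} \left(-68\right)} = \frac{210}{-2 - 51} = \frac{210}{-53} = 210 \left(- \frac{1}{53}\right) = - \frac{210}{53}$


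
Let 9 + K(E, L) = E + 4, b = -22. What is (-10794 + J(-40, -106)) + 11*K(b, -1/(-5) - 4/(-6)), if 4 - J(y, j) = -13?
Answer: -11074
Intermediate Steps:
J(y, j) = 17 (J(y, j) = 4 - 1*(-13) = 4 + 13 = 17)
K(E, L) = -5 + E (K(E, L) = -9 + (E + 4) = -9 + (4 + E) = -5 + E)
(-10794 + J(-40, -106)) + 11*K(b, -1/(-5) - 4/(-6)) = (-10794 + 17) + 11*(-5 - 22) = -10777 + 11*(-27) = -10777 - 297 = -11074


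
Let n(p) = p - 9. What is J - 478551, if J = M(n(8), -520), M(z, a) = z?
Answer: -478552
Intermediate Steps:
n(p) = -9 + p
J = -1 (J = -9 + 8 = -1)
J - 478551 = -1 - 478551 = -478552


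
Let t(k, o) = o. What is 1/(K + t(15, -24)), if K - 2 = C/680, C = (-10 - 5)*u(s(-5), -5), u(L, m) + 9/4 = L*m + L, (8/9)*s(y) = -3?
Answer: -544/12103 ≈ -0.044948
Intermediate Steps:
s(y) = -27/8 (s(y) = (9/8)*(-3) = -27/8)
u(L, m) = -9/4 + L + L*m (u(L, m) = -9/4 + (L*m + L) = -9/4 + (L + L*m) = -9/4 + L + L*m)
C = -675/4 (C = (-10 - 5)*(-9/4 - 27/8 - 27/8*(-5)) = -15*(-9/4 - 27/8 + 135/8) = -15*45/4 = -675/4 ≈ -168.75)
K = 953/544 (K = 2 - 675/4/680 = 2 - 675/4*1/680 = 2 - 135/544 = 953/544 ≈ 1.7518)
1/(K + t(15, -24)) = 1/(953/544 - 24) = 1/(-12103/544) = -544/12103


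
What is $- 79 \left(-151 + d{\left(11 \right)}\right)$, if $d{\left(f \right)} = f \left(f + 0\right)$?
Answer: $2370$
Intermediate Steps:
$d{\left(f \right)} = f^{2}$ ($d{\left(f \right)} = f f = f^{2}$)
$- 79 \left(-151 + d{\left(11 \right)}\right) = - 79 \left(-151 + 11^{2}\right) = - 79 \left(-151 + 121\right) = \left(-79\right) \left(-30\right) = 2370$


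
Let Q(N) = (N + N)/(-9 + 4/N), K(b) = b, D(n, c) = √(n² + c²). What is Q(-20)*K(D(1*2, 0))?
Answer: 200/23 ≈ 8.6956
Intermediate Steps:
D(n, c) = √(c² + n²)
Q(N) = 2*N/(-9 + 4/N) (Q(N) = (2*N)/(-9 + 4/N) = 2*N/(-9 + 4/N))
Q(-20)*K(D(1*2, 0)) = (-2*(-20)²/(-4 + 9*(-20)))*√(0² + (1*2)²) = (-2*400/(-4 - 180))*√(0 + 2²) = (-2*400/(-184))*√(0 + 4) = (-2*400*(-1/184))*√4 = (100/23)*2 = 200/23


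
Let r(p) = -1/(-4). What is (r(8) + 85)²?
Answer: 116281/16 ≈ 7267.6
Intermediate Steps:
r(p) = ¼ (r(p) = -1*(-¼) = ¼)
(r(8) + 85)² = (¼ + 85)² = (341/4)² = 116281/16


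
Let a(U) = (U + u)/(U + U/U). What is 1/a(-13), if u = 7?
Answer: 2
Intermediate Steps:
a(U) = (7 + U)/(1 + U) (a(U) = (U + 7)/(U + U/U) = (7 + U)/(U + 1) = (7 + U)/(1 + U))
1/a(-13) = 1/((7 - 13)/(1 - 13)) = 1/(-6/(-12)) = 1/(-1/12*(-6)) = 1/(½) = 2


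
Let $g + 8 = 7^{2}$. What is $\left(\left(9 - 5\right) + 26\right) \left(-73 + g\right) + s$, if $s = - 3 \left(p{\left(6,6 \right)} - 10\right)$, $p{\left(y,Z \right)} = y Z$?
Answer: $-1038$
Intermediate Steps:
$p{\left(y,Z \right)} = Z y$
$g = 41$ ($g = -8 + 7^{2} = -8 + 49 = 41$)
$s = -78$ ($s = - 3 \left(6 \cdot 6 - 10\right) = - 3 \left(36 - 10\right) = \left(-3\right) 26 = -78$)
$\left(\left(9 - 5\right) + 26\right) \left(-73 + g\right) + s = \left(\left(9 - 5\right) + 26\right) \left(-73 + 41\right) - 78 = \left(4 + 26\right) \left(-32\right) - 78 = 30 \left(-32\right) - 78 = -960 - 78 = -1038$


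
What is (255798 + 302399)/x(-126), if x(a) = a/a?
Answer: 558197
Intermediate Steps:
x(a) = 1
(255798 + 302399)/x(-126) = (255798 + 302399)/1 = 558197*1 = 558197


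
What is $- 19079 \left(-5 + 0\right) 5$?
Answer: $476975$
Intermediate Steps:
$- 19079 \left(-5 + 0\right) 5 = - 19079 \left(\left(-5\right) 5\right) = \left(-19079\right) \left(-25\right) = 476975$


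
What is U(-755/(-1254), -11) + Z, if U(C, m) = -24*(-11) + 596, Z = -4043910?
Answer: -4043050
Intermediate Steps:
U(C, m) = 860 (U(C, m) = 264 + 596 = 860)
U(-755/(-1254), -11) + Z = 860 - 4043910 = -4043050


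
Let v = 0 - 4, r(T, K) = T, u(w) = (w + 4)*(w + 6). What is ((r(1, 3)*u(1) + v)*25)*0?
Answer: 0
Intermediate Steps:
u(w) = (4 + w)*(6 + w)
v = -4
((r(1, 3)*u(1) + v)*25)*0 = ((1*(24 + 1² + 10*1) - 4)*25)*0 = ((1*(24 + 1 + 10) - 4)*25)*0 = ((1*35 - 4)*25)*0 = ((35 - 4)*25)*0 = (31*25)*0 = 775*0 = 0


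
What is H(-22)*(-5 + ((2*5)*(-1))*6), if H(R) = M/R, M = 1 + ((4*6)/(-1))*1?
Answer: -1495/22 ≈ -67.955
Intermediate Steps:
M = -23 (M = 1 + (24*(-1))*1 = 1 - 24*1 = 1 - 24 = -23)
H(R) = -23/R
H(-22)*(-5 + ((2*5)*(-1))*6) = (-23/(-22))*(-5 + ((2*5)*(-1))*6) = (-23*(-1/22))*(-5 + (10*(-1))*6) = 23*(-5 - 10*6)/22 = 23*(-5 - 60)/22 = (23/22)*(-65) = -1495/22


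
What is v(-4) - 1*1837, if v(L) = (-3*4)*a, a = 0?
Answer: -1837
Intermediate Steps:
v(L) = 0 (v(L) = -3*4*0 = -12*0 = 0)
v(-4) - 1*1837 = 0 - 1*1837 = 0 - 1837 = -1837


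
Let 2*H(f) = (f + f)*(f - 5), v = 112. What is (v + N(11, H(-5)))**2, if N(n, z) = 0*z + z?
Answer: 26244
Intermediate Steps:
H(f) = f*(-5 + f) (H(f) = ((f + f)*(f - 5))/2 = ((2*f)*(-5 + f))/2 = (2*f*(-5 + f))/2 = f*(-5 + f))
N(n, z) = z (N(n, z) = 0 + z = z)
(v + N(11, H(-5)))**2 = (112 - 5*(-5 - 5))**2 = (112 - 5*(-10))**2 = (112 + 50)**2 = 162**2 = 26244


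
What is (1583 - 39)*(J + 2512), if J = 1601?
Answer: 6350472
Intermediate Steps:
(1583 - 39)*(J + 2512) = (1583 - 39)*(1601 + 2512) = 1544*4113 = 6350472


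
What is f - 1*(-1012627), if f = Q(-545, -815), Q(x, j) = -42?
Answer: 1012585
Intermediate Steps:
f = -42
f - 1*(-1012627) = -42 - 1*(-1012627) = -42 + 1012627 = 1012585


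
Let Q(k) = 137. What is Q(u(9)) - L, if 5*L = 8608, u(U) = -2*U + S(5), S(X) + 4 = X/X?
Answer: -7923/5 ≈ -1584.6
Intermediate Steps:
S(X) = -3 (S(X) = -4 + X/X = -4 + 1 = -3)
u(U) = -3 - 2*U (u(U) = -2*U - 3 = -3 - 2*U)
L = 8608/5 (L = (⅕)*8608 = 8608/5 ≈ 1721.6)
Q(u(9)) - L = 137 - 1*8608/5 = 137 - 8608/5 = -7923/5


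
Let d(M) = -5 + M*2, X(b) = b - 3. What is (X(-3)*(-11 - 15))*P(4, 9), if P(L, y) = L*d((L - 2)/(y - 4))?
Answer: -13104/5 ≈ -2620.8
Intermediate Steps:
X(b) = -3 + b
d(M) = -5 + 2*M
P(L, y) = L*(-5 + 2*(-2 + L)/(-4 + y)) (P(L, y) = L*(-5 + 2*((L - 2)/(y - 4))) = L*(-5 + 2*((-2 + L)/(-4 + y))) = L*(-5 + 2*(-2 + L)/(-4 + y)))
(X(-3)*(-11 - 15))*P(4, 9) = ((-3 - 3)*(-11 - 15))*(4*(16 - 5*9 + 2*4)/(-4 + 9)) = (-6*(-26))*(4*(16 - 45 + 8)/5) = 156*(4*(1/5)*(-21)) = 156*(-84/5) = -13104/5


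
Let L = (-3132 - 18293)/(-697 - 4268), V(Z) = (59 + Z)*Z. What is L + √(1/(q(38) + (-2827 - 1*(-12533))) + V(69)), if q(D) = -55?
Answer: 4285/993 + √822628396083/9651 ≈ 98.294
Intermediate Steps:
V(Z) = Z*(59 + Z)
L = 4285/993 (L = -21425/(-4965) = -21425*(-1/4965) = 4285/993 ≈ 4.3152)
L + √(1/(q(38) + (-2827 - 1*(-12533))) + V(69)) = 4285/993 + √(1/(-55 + (-2827 - 1*(-12533))) + 69*(59 + 69)) = 4285/993 + √(1/(-55 + (-2827 + 12533)) + 69*128) = 4285/993 + √(1/(-55 + 9706) + 8832) = 4285/993 + √(1/9651 + 8832) = 4285/993 + √(85237633/9651) = 4285/993 + √822628396083/9651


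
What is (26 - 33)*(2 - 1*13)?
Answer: 77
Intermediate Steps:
(26 - 33)*(2 - 1*13) = -7*(2 - 13) = -7*(-11) = 77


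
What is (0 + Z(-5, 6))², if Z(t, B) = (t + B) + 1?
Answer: 4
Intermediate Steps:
Z(t, B) = 1 + B + t (Z(t, B) = (B + t) + 1 = 1 + B + t)
(0 + Z(-5, 6))² = (0 + (1 + 6 - 5))² = (0 + 2)² = 2² = 4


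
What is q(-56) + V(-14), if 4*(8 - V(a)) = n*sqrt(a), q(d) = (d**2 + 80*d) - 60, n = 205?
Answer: -1396 - 205*I*sqrt(14)/4 ≈ -1396.0 - 191.76*I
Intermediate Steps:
q(d) = -60 + d**2 + 80*d
V(a) = 8 - 205*sqrt(a)/4
q(-56) + V(-14) = (-60 + (-56)**2 + 80*(-56)) + (8 - 205*I*sqrt(14)/4) = (-60 + 3136 - 4480) + (8 - 205*I*sqrt(14)/4) = -1404 + (8 - 205*I*sqrt(14)/4) = -1396 - 205*I*sqrt(14)/4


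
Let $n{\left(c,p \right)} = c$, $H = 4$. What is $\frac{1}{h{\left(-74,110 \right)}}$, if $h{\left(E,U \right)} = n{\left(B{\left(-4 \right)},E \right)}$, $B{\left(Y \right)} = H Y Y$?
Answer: $\frac{1}{64} \approx 0.015625$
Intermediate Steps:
$B{\left(Y \right)} = 4 Y^{2}$ ($B{\left(Y \right)} = 4 Y Y = 4 Y^{2}$)
$h{\left(E,U \right)} = 64$ ($h{\left(E,U \right)} = 4 \left(-4\right)^{2} = 4 \cdot 16 = 64$)
$\frac{1}{h{\left(-74,110 \right)}} = \frac{1}{64}$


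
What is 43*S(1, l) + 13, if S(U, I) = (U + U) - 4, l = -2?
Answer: -73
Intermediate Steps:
S(U, I) = -4 + 2*U (S(U, I) = 2*U - 4 = -4 + 2*U)
43*S(1, l) + 13 = 43*(-4 + 2*1) + 13 = 43*(-4 + 2) + 13 = 43*(-2) + 13 = -86 + 13 = -73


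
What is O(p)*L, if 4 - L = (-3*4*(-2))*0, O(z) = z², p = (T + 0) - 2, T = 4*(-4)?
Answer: 1296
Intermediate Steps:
T = -16
p = -18 (p = (-16 + 0) - 2 = -16 - 2 = -18)
L = 4 (L = 4 - -3*4*(-2)*0 = 4 - (-12*(-2))*0 = 4 - 24*0 = 4 - 1*0 = 4 + 0 = 4)
O(p)*L = (-18)²*4 = 324*4 = 1296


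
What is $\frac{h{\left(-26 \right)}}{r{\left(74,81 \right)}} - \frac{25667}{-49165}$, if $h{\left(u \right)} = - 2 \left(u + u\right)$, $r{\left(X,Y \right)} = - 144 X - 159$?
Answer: $\frac{54495089}{106343895} \approx 0.51244$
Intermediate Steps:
$r{\left(X,Y \right)} = -159 - 144 X$
$h{\left(u \right)} = - 4 u$ ($h{\left(u \right)} = - 2 \cdot 2 u = - 4 u$)
$\frac{h{\left(-26 \right)}}{r{\left(74,81 \right)}} - \frac{25667}{-49165} = \frac{\left(-4\right) \left(-26\right)}{-159 - 10656} - \frac{25667}{-49165} = \frac{104}{-159 - 10656} - - \frac{25667}{49165} = \frac{104}{-10815} + \frac{25667}{49165} = 104 \left(- \frac{1}{10815}\right) + \frac{25667}{49165} = - \frac{104}{10815} + \frac{25667}{49165} = \frac{54495089}{106343895}$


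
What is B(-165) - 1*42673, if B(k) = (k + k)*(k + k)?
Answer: 66227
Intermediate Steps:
B(k) = 4*k**2 (B(k) = (2*k)*(2*k) = 4*k**2)
B(-165) - 1*42673 = 4*(-165)**2 - 1*42673 = 4*27225 - 42673 = 108900 - 42673 = 66227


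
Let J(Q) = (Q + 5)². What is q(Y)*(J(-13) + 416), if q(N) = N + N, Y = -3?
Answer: -2880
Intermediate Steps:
J(Q) = (5 + Q)²
q(N) = 2*N
q(Y)*(J(-13) + 416) = (2*(-3))*((5 - 13)² + 416) = -6*((-8)² + 416) = -6*(64 + 416) = -6*480 = -2880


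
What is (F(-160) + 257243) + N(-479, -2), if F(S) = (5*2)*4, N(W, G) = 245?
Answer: 257528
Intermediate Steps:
F(S) = 40 (F(S) = 10*4 = 40)
(F(-160) + 257243) + N(-479, -2) = (40 + 257243) + 245 = 257283 + 245 = 257528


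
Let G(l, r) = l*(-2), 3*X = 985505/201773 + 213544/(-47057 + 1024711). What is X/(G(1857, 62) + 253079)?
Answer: 167761719797/24595391190427915 ≈ 6.8209e-6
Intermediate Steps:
X = 167761719797/98632090271 (X = (985505/201773 + 213544/(-47057 + 1024711))/3 = (985505*(1/201773) + 213544/977654)/3 = (985505/201773 + 213544*(1/977654))/3 = (985505/201773 + 106772/488827)/3 = (⅓)*(503285159391/98632090271) = 167761719797/98632090271 ≈ 1.7009)
G(l, r) = -2*l
X/(G(1857, 62) + 253079) = 167761719797/(98632090271*(-2*1857 + 253079)) = 167761719797/(98632090271*(-3714 + 253079)) = (167761719797/98632090271)/249365 = (167761719797/98632090271)*(1/249365) = 167761719797/24595391190427915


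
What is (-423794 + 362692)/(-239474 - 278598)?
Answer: 30551/259036 ≈ 0.11794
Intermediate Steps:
(-423794 + 362692)/(-239474 - 278598) = -61102/(-518072) = -61102*(-1/518072) = 30551/259036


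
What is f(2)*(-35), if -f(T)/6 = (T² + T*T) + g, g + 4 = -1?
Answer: 630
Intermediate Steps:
g = -5 (g = -4 - 1 = -5)
f(T) = 30 - 12*T² (f(T) = -6*((T² + T*T) - 5) = -6*((T² + T²) - 5) = -6*(2*T² - 5) = -6*(-5 + 2*T²) = 30 - 12*T²)
f(2)*(-35) = (30 - 12*2²)*(-35) = (30 - 12*4)*(-35) = (30 - 48)*(-35) = -18*(-35) = 630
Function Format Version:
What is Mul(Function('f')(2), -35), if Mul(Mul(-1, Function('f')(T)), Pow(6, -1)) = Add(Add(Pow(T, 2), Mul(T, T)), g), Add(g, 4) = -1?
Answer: 630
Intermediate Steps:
g = -5 (g = Add(-4, -1) = -5)
Function('f')(T) = Add(30, Mul(-12, Pow(T, 2))) (Function('f')(T) = Mul(-6, Add(Add(Pow(T, 2), Mul(T, T)), -5)) = Mul(-6, Add(Add(Pow(T, 2), Pow(T, 2)), -5)) = Mul(-6, Add(Mul(2, Pow(T, 2)), -5)) = Mul(-6, Add(-5, Mul(2, Pow(T, 2)))) = Add(30, Mul(-12, Pow(T, 2))))
Mul(Function('f')(2), -35) = Mul(Add(30, Mul(-12, Pow(2, 2))), -35) = Mul(Add(30, Mul(-12, 4)), -35) = Mul(Add(30, -48), -35) = Mul(-18, -35) = 630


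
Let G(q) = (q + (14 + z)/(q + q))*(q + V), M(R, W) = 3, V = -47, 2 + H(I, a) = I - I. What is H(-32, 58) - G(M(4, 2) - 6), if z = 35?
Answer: -1681/3 ≈ -560.33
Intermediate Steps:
H(I, a) = -2 (H(I, a) = -2 + (I - I) = -2 + 0 = -2)
G(q) = (-47 + q)*(q + 49/(2*q)) (G(q) = (q + (14 + 35)/(q + q))*(q - 47) = (q + 49/((2*q)))*(-47 + q) = (q + 49*(1/(2*q)))*(-47 + q) = (q + 49/(2*q))*(-47 + q) = (-47 + q)*(q + 49/(2*q)))
H(-32, 58) - G(M(4, 2) - 6) = -2 - (49/2 + (3 - 6)² - 47*(3 - 6) - 2303/(2*(3 - 6))) = -2 - (49/2 + (-3)² - 47*(-3) - 2303/2/(-3)) = -2 - (49/2 + 9 + 141 - 2303/2*(-⅓)) = -2 - (49/2 + 9 + 141 + 2303/6) = -2 - 1*1675/3 = -2 - 1675/3 = -1681/3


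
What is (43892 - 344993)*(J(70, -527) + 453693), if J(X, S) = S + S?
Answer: -136290055539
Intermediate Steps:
J(X, S) = 2*S
(43892 - 344993)*(J(70, -527) + 453693) = (43892 - 344993)*(2*(-527) + 453693) = -301101*(-1054 + 453693) = -301101*452639 = -136290055539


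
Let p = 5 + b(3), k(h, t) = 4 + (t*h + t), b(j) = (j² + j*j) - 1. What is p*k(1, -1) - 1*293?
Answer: -249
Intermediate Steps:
b(j) = -1 + 2*j² (b(j) = (j² + j²) - 1 = 2*j² - 1 = -1 + 2*j²)
k(h, t) = 4 + t + h*t (k(h, t) = 4 + (h*t + t) = 4 + (t + h*t) = 4 + t + h*t)
p = 22 (p = 5 + (-1 + 2*3²) = 5 + (-1 + 2*9) = 5 + (-1 + 18) = 5 + 17 = 22)
p*k(1, -1) - 1*293 = 22*(4 - 1 + 1*(-1)) - 1*293 = 22*(4 - 1 - 1) - 293 = 22*2 - 293 = 44 - 293 = -249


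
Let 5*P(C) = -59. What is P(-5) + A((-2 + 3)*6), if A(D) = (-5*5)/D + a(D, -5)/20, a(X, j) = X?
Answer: -47/3 ≈ -15.667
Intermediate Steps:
A(D) = -25/D + D/20 (A(D) = (-5*5)/D + D/20 = -25/D + D*(1/20) = -25/D + D/20)
P(C) = -59/5 (P(C) = (1/5)*(-59) = -59/5)
P(-5) + A((-2 + 3)*6) = -59/5 + (-25*1/(6*(-2 + 3)) + ((-2 + 3)*6)/20) = -59/5 + (-25/(1*6) + (1*6)/20) = -59/5 + (-25/6 + (1/20)*6) = -59/5 + (-25*1/6 + 3/10) = -59/5 + (-25/6 + 3/10) = -59/5 - 58/15 = -47/3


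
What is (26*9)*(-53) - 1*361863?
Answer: -374265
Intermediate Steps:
(26*9)*(-53) - 1*361863 = 234*(-53) - 361863 = -12402 - 361863 = -374265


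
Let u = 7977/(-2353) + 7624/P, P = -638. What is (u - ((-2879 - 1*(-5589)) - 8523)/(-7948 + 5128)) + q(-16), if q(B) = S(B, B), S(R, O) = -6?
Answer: -49533872111/2116711740 ≈ -23.401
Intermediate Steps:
u = -11514299/750607 (u = 7977/(-2353) + 7624/(-638) = 7977*(-1/2353) + 7624*(-1/638) = -7977/2353 - 3812/319 = -11514299/750607 ≈ -15.340)
q(B) = -6
(u - ((-2879 - 1*(-5589)) - 8523)/(-7948 + 5128)) + q(-16) = (-11514299/750607 - ((-2879 - 1*(-5589)) - 8523)/(-7948 + 5128)) - 6 = (-11514299/750607 - ((-2879 + 5589) - 8523)/(-2820)) - 6 = (-11514299/750607 - (2710 - 8523)*(-1)/2820) - 6 = (-11514299/750607 - (-5813)*(-1)/2820) - 6 = (-11514299/750607 - 1*5813/2820) - 6 = (-11514299/750607 - 5813/2820) - 6 = -36833601671/2116711740 - 6 = -49533872111/2116711740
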